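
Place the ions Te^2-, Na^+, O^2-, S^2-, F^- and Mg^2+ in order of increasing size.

Tabulating Z and e⁻: Mg^2+ has 10 e⁻ (Z=12), Na^+ has 10 e⁻ (Z=11), F^- has 10 e⁻ (Z=9), O^2- has 10 e⁻ (Z=8), S^2- has 18 e⁻ (Z=16), Te^2- has 54 e⁻ (Z=52). Mg^2+ < Na^+ (both 10 e⁻, Z=12>11); Na^+ < F^- (both 10 e⁻, Z=11>9); F^- < O^2- (both 10 e⁻, Z=9>8); O^2- < S^2- (same group, period 2 vs 3); S^2- < Te^2- (same group, period 3 vs 5).

Mg^2+ < Na^+ < F^- < O^2- < S^2- < Te^2-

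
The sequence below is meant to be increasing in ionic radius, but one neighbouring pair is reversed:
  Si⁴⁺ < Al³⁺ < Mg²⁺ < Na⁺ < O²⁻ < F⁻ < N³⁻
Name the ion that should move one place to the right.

O²⁻

Scanning neighbour by neighbour, only O²⁻/F⁻ violates a trend: both have 10 electrons but Z(F)=9 > Z(O)=8, so F⁻ should be the smaller of the two. That makes O²⁻ the one sitting a position early relative to where it belongs.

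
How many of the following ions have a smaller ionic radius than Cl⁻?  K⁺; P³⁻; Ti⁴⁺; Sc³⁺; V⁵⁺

4

All of these have 18 electrons (isoelectronic). With the same electron cloud, the ion with the most protons pulls it in tightest. Nuclear charges: V⁵⁺ (Z=23), Ti⁴⁺ (Z=22), Sc³⁺ (Z=21), K⁺ (Z=19), Cl⁻ (Z=17), P³⁻ (Z=15). Highest Z is smallest.
Ordering all of them (including Cl⁻) by radius gives V⁵⁺ < Ti⁴⁺ < Sc³⁺ < K⁺ < Cl⁻ < P³⁻. Count: 4.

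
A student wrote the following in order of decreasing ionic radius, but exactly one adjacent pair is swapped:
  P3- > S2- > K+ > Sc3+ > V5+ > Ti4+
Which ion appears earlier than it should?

Check each adjacent pair. V5+ and Ti4+ are reversed: they are isoelectronic (18 e⁻) and V has more protons than Ti (23 vs 22), making V5+ smaller. No other neighbouring pair contradicts the periodic trends, so V5+ is the ion listed too early.

V5+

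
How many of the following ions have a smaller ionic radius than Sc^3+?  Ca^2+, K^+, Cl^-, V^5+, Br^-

First list Z and electron count for each: V^5+ (Z=23, 18 e⁻), Sc^3+ (Z=21, 18 e⁻), Ca^2+ (Z=20, 18 e⁻), K^+ (Z=19, 18 e⁻), Cl^- (Z=17, 18 e⁻), Br^- (Z=35, 36 e⁻). V^5+ < Sc^3+ (both 18 e⁻, Z=23>21); Sc^3+ < Ca^2+ (isoelectronic, higher Z=21 is smaller); Ca^2+ < K^+ (isoelectronic, higher Z=20 is smaller); K^+ < Cl^- (both 18 e⁻, Z=19>17); Cl^- < Br^- (same group, 1 shell fewer).
Relative to Sc^3+, the ions that are smaller are V^5+. Count: 1.

1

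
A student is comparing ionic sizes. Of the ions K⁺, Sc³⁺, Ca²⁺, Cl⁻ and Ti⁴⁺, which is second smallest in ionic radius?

These species are isoelectronic with 18 electrons. The only difference is the number of protons: Ti⁴⁺ (Z=22), Sc³⁺ (Z=21), Ca²⁺ (Z=20), K⁺ (Z=19), Cl⁻ (Z=17). The strongest nuclear pull (Ti⁴⁺) gives the smallest ion.
Ordering: Ti⁴⁺ < Sc³⁺ < Ca²⁺ < K⁺ < Cl⁻. The second smallest is Sc³⁺.

Sc³⁺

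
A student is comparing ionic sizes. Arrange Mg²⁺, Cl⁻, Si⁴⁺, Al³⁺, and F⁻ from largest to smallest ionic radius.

Cl⁻ > F⁻ > Mg²⁺ > Al³⁺ > Si⁴⁺

Si⁴⁺ has 10 e⁻ (Z=14), Al³⁺ has 10 e⁻ (Z=13), Mg²⁺ has 10 e⁻ (Z=12), F⁻ has 10 e⁻ (Z=9), Cl⁻ has 18 e⁻ (Z=17). Si⁴⁺ < Al³⁺ (both 10 e⁻, Z=14>13); Al³⁺ < Mg²⁺ (both 10 e⁻, Z=13>12); Mg²⁺ < F⁻ (both 10 e⁻, Z=12>9); F⁻ < Cl⁻ (same group, 1 shell fewer).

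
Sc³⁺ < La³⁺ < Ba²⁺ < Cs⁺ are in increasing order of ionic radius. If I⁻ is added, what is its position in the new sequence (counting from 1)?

Work out protons and electrons: Sc³⁺: 18 e⁻, Z=21, La³⁺: 54 e⁻, Z=57, Ba²⁺: 54 e⁻, Z=56, Cs⁺: 54 e⁻, Z=55, I⁻: 54 e⁻, Z=53. Sc³⁺ < La³⁺ (same group, 2 shells fewer); La³⁺ < Ba²⁺ (both 54 e⁻, Z=57>56); Ba²⁺ < Cs⁺ (both 54 e⁻, Z=56>55); Cs⁺ < I⁻ (isoelectronic, higher Z=55 is smaller).
Putting I⁻ in gives Sc³⁺ < La³⁺ < Ba²⁺ < Cs⁺ < I⁻; it lands at slot 5.

5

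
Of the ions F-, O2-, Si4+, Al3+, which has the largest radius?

O2-

Isoelectronic series (10 e⁻ each). Size is set by nuclear charge: more protons means a smaller ion. Si4+ (Z=14), Al3+ (Z=13), F- (Z=9), O2- (Z=8).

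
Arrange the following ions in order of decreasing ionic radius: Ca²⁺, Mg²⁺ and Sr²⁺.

Sr²⁺ > Ca²⁺ > Mg²⁺

Same group, same charge. Going down the group adds an extra shell of electrons, so the ion gets larger: Mg²⁺ is highest in the group and smallest.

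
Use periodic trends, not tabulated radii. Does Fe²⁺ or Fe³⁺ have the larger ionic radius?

For a single element, ionic radius drops as positive charge rises — Fe³⁺ < Fe²⁺.

Fe²⁺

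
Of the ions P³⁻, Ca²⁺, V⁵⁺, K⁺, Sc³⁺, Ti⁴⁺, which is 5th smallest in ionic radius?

K⁺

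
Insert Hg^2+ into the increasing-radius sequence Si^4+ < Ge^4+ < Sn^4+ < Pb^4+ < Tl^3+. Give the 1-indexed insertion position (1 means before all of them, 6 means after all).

Work out protons and electrons: Si^4+ (Z=14, 10 e⁻), Ge^4+ (Z=32, 28 e⁻), Sn^4+ (Z=50, 46 e⁻), Pb^4+ (Z=82, 78 e⁻), Tl^3+ (Z=81, 78 e⁻), Hg^2+ (Z=80, 78 e⁻). Si^4+ < Ge^4+ (same group, period 3 vs 4); Ge^4+ < Sn^4+ (same group, 1 shell fewer); Sn^4+ < Pb^4+ (same group, 1 shell fewer); Pb^4+ < Tl^3+ (both 78 e⁻, Z=82>81); Tl^3+ < Hg^2+ (both 78 e⁻, Z=81>80).
The complete sequence is Si^4+ < Ge^4+ < Sn^4+ < Pb^4+ < Tl^3+ < Hg^2+. Hg^2+ sits at position 6.

6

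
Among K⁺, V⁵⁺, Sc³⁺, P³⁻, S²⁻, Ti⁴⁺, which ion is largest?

P³⁻

Isoelectronic series (18 e⁻ each). Size is set by nuclear charge: more protons means a smaller ion. V⁵⁺ (Z=23), Ti⁴⁺ (Z=22), Sc³⁺ (Z=21), K⁺ (Z=19), S²⁻ (Z=16), P³⁻ (Z=15).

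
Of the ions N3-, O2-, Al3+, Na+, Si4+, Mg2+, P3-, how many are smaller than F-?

4

First list Z and electron count for each: Si4+ has 10 e⁻ (Z=14), Al3+ has 10 e⁻ (Z=13), Mg2+ has 10 e⁻ (Z=12), Na+ has 10 e⁻ (Z=11), F- has 10 e⁻ (Z=9), O2- has 10 e⁻ (Z=8), N3- has 10 e⁻ (Z=7), P3- has 18 e⁻ (Z=15). Si4+ < Al3+ (both 10 e⁻, Z=14>13); Al3+ < Mg2+ (isoelectronic, higher Z=13 is smaller); Mg2+ < Na+ (isoelectronic, higher Z=12 is smaller); Na+ < F- (isoelectronic, higher Z=11 is smaller); F- < O2- (isoelectronic, higher Z=9 is smaller); O2- < N3- (isoelectronic, higher Z=8 is smaller); N3- < P3- (same group, period 2 vs 3).
Ordering all of them (including F-) by radius gives Si4+ < Al3+ < Mg2+ < Na+ < F- < O2- < N3- < P3-. So 4 are smaller.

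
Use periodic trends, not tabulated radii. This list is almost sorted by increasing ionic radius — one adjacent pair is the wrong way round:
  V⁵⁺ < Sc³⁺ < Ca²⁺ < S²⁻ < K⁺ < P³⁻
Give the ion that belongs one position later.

Check each adjacent pair. S²⁻ and K⁺ are reversed: both have 18 electrons but Z(K)=19 > Z(S)=16, so K⁺ should be the smaller of the two. No other neighbouring pair contradicts the periodic trends, so S²⁻ is the ion listed too early.

S²⁻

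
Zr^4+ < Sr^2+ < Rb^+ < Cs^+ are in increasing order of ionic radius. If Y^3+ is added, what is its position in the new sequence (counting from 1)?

Electron counts and nuclear charges: Zr^4+ (Z=40, 36 e⁻), Y^3+ (Z=39, 36 e⁻), Sr^2+ (Z=38, 36 e⁻), Rb^+ (Z=37, 36 e⁻), Cs^+ (Z=55, 54 e⁻). Zr^4+ < Y^3+ (isoelectronic, higher Z=40 is smaller); Y^3+ < Sr^2+ (isoelectronic, higher Z=39 is smaller); Sr^2+ < Rb^+ (both 36 e⁻, Z=38>37); Rb^+ < Cs^+ (same group, 1 shell fewer).
Putting Y^3+ in gives Zr^4+ < Y^3+ < Sr^2+ < Rb^+ < Cs^+; it lands at slot 2.

2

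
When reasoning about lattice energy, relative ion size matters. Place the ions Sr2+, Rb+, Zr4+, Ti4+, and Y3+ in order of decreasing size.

Rb+ > Sr2+ > Y3+ > Zr4+ > Ti4+

Ti4+ (Z=22, 18 e⁻), Zr4+ (Z=40, 36 e⁻), Y3+ (Z=39, 36 e⁻), Sr2+ (Z=38, 36 e⁻), Rb+ (Z=37, 36 e⁻). Ti4+ < Zr4+ (same group, 1 shell fewer); Zr4+ < Y3+ (both 36 e⁻, Z=40>39); Y3+ < Sr2+ (isoelectronic, higher Z=39 is smaller); Sr2+ < Rb+ (both 36 e⁻, Z=38>37).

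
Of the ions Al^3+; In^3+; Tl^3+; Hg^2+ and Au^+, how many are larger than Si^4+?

Electron counts and nuclear charges: Si^4+ (Z=14, 10 e⁻), Al^3+ (Z=13, 10 e⁻), In^3+ (Z=49, 46 e⁻), Tl^3+ (Z=81, 78 e⁻), Hg^2+ (Z=80, 78 e⁻), Au^+ (Z=79, 78 e⁻). Si^4+ < Al^3+ (isoelectronic, higher Z=14 is smaller); Al^3+ < In^3+ (same group, 2 shells fewer); In^3+ < Tl^3+ (same group, period 5 vs 6); Tl^3+ < Hg^2+ (isoelectronic, higher Z=81 is smaller); Hg^2+ < Au^+ (isoelectronic, higher Z=80 is smaller).
Relative to Si^4+, the ions that are larger are Al^3+, In^3+, Tl^3+, Hg^2+, Au^+. So 5 are larger.

5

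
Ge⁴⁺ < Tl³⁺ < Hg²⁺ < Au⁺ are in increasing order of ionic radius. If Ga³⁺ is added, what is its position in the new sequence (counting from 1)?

2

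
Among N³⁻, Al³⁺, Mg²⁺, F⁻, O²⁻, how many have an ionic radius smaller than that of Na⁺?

Each ion has 10 electrons. The ranking follows nuclear charge in reverse — greater Z gives a smaller radius. Al³⁺ (Z=13), Mg²⁺ (Z=12), Na⁺ (Z=11), F⁻ (Z=9), O²⁻ (Z=8), N³⁻ (Z=7).
Placing each against Na⁺: smaller — Al³⁺, Mg²⁺; larger — F⁻, O²⁻, N³⁻. So 2 are smaller.

2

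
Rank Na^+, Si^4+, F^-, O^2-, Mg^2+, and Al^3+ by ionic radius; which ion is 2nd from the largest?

F^-

These species are isoelectronic with 10 electrons. The only difference is the number of protons: Si^4+ (Z=14), Al^3+ (Z=13), Mg^2+ (Z=12), Na^+ (Z=11), F^- (Z=9), O^2- (Z=8). The strongest nuclear pull (Si^4+) gives the smallest ion.
Ordering: Si^4+ < Al^3+ < Mg^2+ < Na^+ < F^- < O^2-. The 2nd largest is F^-.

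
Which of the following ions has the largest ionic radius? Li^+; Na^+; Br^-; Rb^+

Li^+ (Z=3, 2 e⁻), Na^+ (Z=11, 10 e⁻), Rb^+ (Z=37, 36 e⁻), Br^- (Z=35, 36 e⁻). Li^+ < Na^+ (same group, 1 shell fewer); Na^+ < Rb^+ (same group, period 3 vs 5); Rb^+ < Br^- (both 36 e⁻, Z=37>35).

Br^-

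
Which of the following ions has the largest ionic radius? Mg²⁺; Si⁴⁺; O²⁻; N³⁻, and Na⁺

N³⁻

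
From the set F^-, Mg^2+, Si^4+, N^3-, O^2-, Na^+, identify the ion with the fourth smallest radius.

F^-

All of these have 10 electrons (isoelectronic). With the same electron cloud, the ion with the most protons pulls it in tightest. Nuclear charges: Si^4+ (Z=14), Mg^2+ (Z=12), Na^+ (Z=11), F^- (Z=9), O^2- (Z=8), N^3- (Z=7). Highest Z is smallest.
Full ascending order: Si^4+ < Mg^2+ < Na^+ < F^- < O^2- < N^3-. Counting from the smallest, position 4 is F^-.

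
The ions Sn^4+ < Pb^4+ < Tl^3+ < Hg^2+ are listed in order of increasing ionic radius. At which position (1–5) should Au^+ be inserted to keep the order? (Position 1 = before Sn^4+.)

5

Tabulating Z and e⁻: Sn^4+ (Z=50, 46 e⁻), Pb^4+ (Z=82, 78 e⁻), Tl^3+ (Z=81, 78 e⁻), Hg^2+ (Z=80, 78 e⁻), Au^+ (Z=79, 78 e⁻). Sn^4+ < Pb^4+ (same group, period 5 vs 6); Pb^4+ < Tl^3+ (both 78 e⁻, Z=82>81); Tl^3+ < Hg^2+ (both 78 e⁻, Z=81>80); Hg^2+ < Au^+ (isoelectronic, higher Z=80 is smaller).
Putting Au^+ in gives Sn^4+ < Pb^4+ < Tl^3+ < Hg^2+ < Au^+; it lands at slot 5.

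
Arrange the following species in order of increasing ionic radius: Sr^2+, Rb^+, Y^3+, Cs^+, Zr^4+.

First list Z and electron count for each: Zr^4+: 36 e⁻, Z=40, Y^3+: 36 e⁻, Z=39, Sr^2+: 36 e⁻, Z=38, Rb^+: 36 e⁻, Z=37, Cs^+: 54 e⁻, Z=55. Zr^4+ < Y^3+ (isoelectronic, higher Z=40 is smaller); Y^3+ < Sr^2+ (both 36 e⁻, Z=39>38); Sr^2+ < Rb^+ (isoelectronic, higher Z=38 is smaller); Rb^+ < Cs^+ (same group, 1 shell fewer).

Zr^4+ < Y^3+ < Sr^2+ < Rb^+ < Cs^+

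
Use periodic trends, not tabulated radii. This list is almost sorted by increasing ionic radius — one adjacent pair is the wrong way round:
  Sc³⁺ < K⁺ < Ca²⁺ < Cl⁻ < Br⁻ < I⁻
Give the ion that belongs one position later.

Check each adjacent pair. K⁺ and Ca²⁺ are reversed: they are isoelectronic (18 e⁻) and Ca has more protons than K (20 vs 19), making Ca²⁺ smaller. No other neighbouring pair contradicts the periodic trends, so K⁺ is the ion listed too early.

K⁺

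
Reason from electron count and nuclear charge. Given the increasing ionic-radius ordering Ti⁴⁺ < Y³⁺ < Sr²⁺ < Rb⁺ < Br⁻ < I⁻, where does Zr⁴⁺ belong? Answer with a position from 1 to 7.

2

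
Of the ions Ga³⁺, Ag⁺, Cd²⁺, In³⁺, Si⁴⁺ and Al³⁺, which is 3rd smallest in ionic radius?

Ga³⁺

First list Z and electron count for each: Si⁴⁺: 10 e⁻, Z=14, Al³⁺: 10 e⁻, Z=13, Ga³⁺: 28 e⁻, Z=31, In³⁺: 46 e⁻, Z=49, Cd²⁺: 46 e⁻, Z=48, Ag⁺: 46 e⁻, Z=47. Si⁴⁺ < Al³⁺ (both 10 e⁻, Z=14>13); Al³⁺ < Ga³⁺ (same group, 1 shell fewer); Ga³⁺ < In³⁺ (same group, 1 shell fewer); In³⁺ < Cd²⁺ (isoelectronic, higher Z=49 is smaller); Cd²⁺ < Ag⁺ (isoelectronic, higher Z=48 is smaller).
Full ascending order: Si⁴⁺ < Al³⁺ < Ga³⁺ < In³⁺ < Cd²⁺ < Ag⁺. Counting from the smallest, position 3 is Ga³⁺.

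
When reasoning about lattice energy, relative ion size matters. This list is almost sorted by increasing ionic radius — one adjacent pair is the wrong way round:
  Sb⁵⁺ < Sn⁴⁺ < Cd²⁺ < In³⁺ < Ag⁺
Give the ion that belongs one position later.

Cd²⁺

Compare adjacent ions: both have 46 electrons but Z(In)=49 > Z(Cd)=48, so In³⁺ should be the smaller of the two — yet in this increasing list Cd²⁺ sits before In³⁺. Nothing else is reversed, so Cd²⁺ should move one place to the right.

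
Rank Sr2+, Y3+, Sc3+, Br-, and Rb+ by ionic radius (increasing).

Work out protons and electrons: Sc3+ has 18 e⁻ (Z=21), Y3+ has 36 e⁻ (Z=39), Sr2+ has 36 e⁻ (Z=38), Rb+ has 36 e⁻ (Z=37), Br- has 36 e⁻ (Z=35). Sc3+ < Y3+ (same group, 1 shell fewer); Y3+ < Sr2+ (isoelectronic, higher Z=39 is smaller); Sr2+ < Rb+ (both 36 e⁻, Z=38>37); Rb+ < Br- (both 36 e⁻, Z=37>35).

Sc3+ < Y3+ < Sr2+ < Rb+ < Br-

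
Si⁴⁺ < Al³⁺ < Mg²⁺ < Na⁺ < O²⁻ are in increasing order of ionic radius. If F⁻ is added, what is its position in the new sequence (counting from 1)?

Isoelectronic series (10 e⁻ each). Size is set by nuclear charge: more protons means a smaller ion. Si⁴⁺ (Z=14), Al³⁺ (Z=13), Mg²⁺ (Z=12), Na⁺ (Z=11), F⁻ (Z=9), O²⁻ (Z=8).
Merged order: Si⁴⁺ < Al³⁺ < Mg²⁺ < Na⁺ < F⁻ < O²⁻ — F⁻ is number 5.

5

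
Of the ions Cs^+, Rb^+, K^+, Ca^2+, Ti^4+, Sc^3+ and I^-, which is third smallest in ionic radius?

Ca^2+

First list Z and electron count for each: Ti^4+ has 18 e⁻ (Z=22), Sc^3+ has 18 e⁻ (Z=21), Ca^2+ has 18 e⁻ (Z=20), K^+ has 18 e⁻ (Z=19), Rb^+ has 36 e⁻ (Z=37), Cs^+ has 54 e⁻ (Z=55), I^- has 54 e⁻ (Z=53). Ti^4+ < Sc^3+ (isoelectronic, higher Z=22 is smaller); Sc^3+ < Ca^2+ (isoelectronic, higher Z=21 is smaller); Ca^2+ < K^+ (both 18 e⁻, Z=20>19); K^+ < Rb^+ (same group, 1 shell fewer); Rb^+ < Cs^+ (same group, period 5 vs 6); Cs^+ < I^- (isoelectronic, higher Z=55 is smaller).
So the order is Ti^4+ < Sc^3+ < Ca^2+ < K^+ < Rb^+ < Cs^+ < I^-; the 3rd-smallest ion is Ca^2+.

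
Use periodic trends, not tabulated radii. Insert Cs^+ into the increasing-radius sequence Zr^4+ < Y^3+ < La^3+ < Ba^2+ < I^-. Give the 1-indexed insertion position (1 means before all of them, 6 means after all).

5

Electron counts and nuclear charges: Zr^4+ has 36 e⁻ (Z=40), Y^3+ has 36 e⁻ (Z=39), La^3+ has 54 e⁻ (Z=57), Ba^2+ has 54 e⁻ (Z=56), Cs^+ has 54 e⁻ (Z=55), I^- has 54 e⁻ (Z=53). Zr^4+ < Y^3+ (both 36 e⁻, Z=40>39); Y^3+ < La^3+ (same group, 1 shell fewer); La^3+ < Ba^2+ (both 54 e⁻, Z=57>56); Ba^2+ < Cs^+ (both 54 e⁻, Z=56>55); Cs^+ < I^- (isoelectronic, higher Z=55 is smaller).
Putting Cs^+ in gives Zr^4+ < Y^3+ < La^3+ < Ba^2+ < Cs^+ < I^-; it lands at slot 5.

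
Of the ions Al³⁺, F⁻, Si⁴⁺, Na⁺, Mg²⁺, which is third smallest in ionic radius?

Mg²⁺

All of these have 10 electrons (isoelectronic). With the same electron cloud, the ion with the most protons pulls it in tightest. Nuclear charges: Si⁴⁺ (Z=14), Al³⁺ (Z=13), Mg²⁺ (Z=12), Na⁺ (Z=11), F⁻ (Z=9). Highest Z is smallest.
Full ascending order: Si⁴⁺ < Al³⁺ < Mg²⁺ < Na⁺ < F⁻. Counting from the smallest, position 3 is Mg²⁺.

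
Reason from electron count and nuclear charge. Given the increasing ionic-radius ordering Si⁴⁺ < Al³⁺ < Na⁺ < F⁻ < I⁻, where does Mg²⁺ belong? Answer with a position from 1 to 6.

3

Work out protons and electrons: Si⁴⁺ has 10 e⁻ (Z=14), Al³⁺ has 10 e⁻ (Z=13), Mg²⁺ has 10 e⁻ (Z=12), Na⁺ has 10 e⁻ (Z=11), F⁻ has 10 e⁻ (Z=9), I⁻ has 54 e⁻ (Z=53). Si⁴⁺ < Al³⁺ (isoelectronic, higher Z=14 is smaller); Al³⁺ < Mg²⁺ (both 10 e⁻, Z=13>12); Mg²⁺ < Na⁺ (both 10 e⁻, Z=12>11); Na⁺ < F⁻ (both 10 e⁻, Z=11>9); F⁻ < I⁻ (same group, 3 shells fewer).
Merged order: Si⁴⁺ < Al³⁺ < Mg²⁺ < Na⁺ < F⁻ < I⁻ — Mg²⁺ is number 3.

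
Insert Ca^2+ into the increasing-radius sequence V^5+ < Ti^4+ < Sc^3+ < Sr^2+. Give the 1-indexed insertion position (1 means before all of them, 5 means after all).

Tabulating Z and e⁻: V^5+ (Z=23, 18 e⁻), Ti^4+ (Z=22, 18 e⁻), Sc^3+ (Z=21, 18 e⁻), Ca^2+ (Z=20, 18 e⁻), Sr^2+ (Z=38, 36 e⁻). V^5+ < Ti^4+ (isoelectronic, higher Z=23 is smaller); Ti^4+ < Sc^3+ (isoelectronic, higher Z=22 is smaller); Sc^3+ < Ca^2+ (isoelectronic, higher Z=21 is smaller); Ca^2+ < Sr^2+ (same group, period 4 vs 5).
Putting Ca^2+ in gives V^5+ < Ti^4+ < Sc^3+ < Ca^2+ < Sr^2+; it lands at slot 4.

4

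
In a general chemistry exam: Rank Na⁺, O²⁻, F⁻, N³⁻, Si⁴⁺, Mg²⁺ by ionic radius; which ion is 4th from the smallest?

These species are isoelectronic with 10 electrons. The only difference is the number of protons: Si⁴⁺ (Z=14), Mg²⁺ (Z=12), Na⁺ (Z=11), F⁻ (Z=9), O²⁻ (Z=8), N³⁻ (Z=7). The strongest nuclear pull (Si⁴⁺) gives the smallest ion.
Ordering: Si⁴⁺ < Mg²⁺ < Na⁺ < F⁻ < O²⁻ < N³⁻. The 4th smallest is F⁻.

F⁻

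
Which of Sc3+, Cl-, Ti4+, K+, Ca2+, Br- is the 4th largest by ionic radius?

Ca2+

Ti4+: 18 e⁻, Z=22, Sc3+: 18 e⁻, Z=21, Ca2+: 18 e⁻, Z=20, K+: 18 e⁻, Z=19, Cl-: 18 e⁻, Z=17, Br-: 36 e⁻, Z=35. Ti4+ < Sc3+ (both 18 e⁻, Z=22>21); Sc3+ < Ca2+ (both 18 e⁻, Z=21>20); Ca2+ < K+ (both 18 e⁻, Z=20>19); K+ < Cl- (both 18 e⁻, Z=19>17); Cl- < Br- (same group, 1 shell fewer).
Full ascending order: Ti4+ < Sc3+ < Ca2+ < K+ < Cl- < Br-. Counting from the largest, position 4 is Ca2+.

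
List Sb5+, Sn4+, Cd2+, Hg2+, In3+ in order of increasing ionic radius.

Electron counts and nuclear charges: Sb5+: 46 e⁻, Z=51, Sn4+: 46 e⁻, Z=50, In3+: 46 e⁻, Z=49, Cd2+: 46 e⁻, Z=48, Hg2+: 78 e⁻, Z=80. Sb5+ < Sn4+ (isoelectronic, higher Z=51 is smaller); Sn4+ < In3+ (both 46 e⁻, Z=50>49); In3+ < Cd2+ (both 46 e⁻, Z=49>48); Cd2+ < Hg2+ (same group, 1 shell fewer).

Sb5+ < Sn4+ < In3+ < Cd2+ < Hg2+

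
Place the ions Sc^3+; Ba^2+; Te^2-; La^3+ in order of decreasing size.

Work out protons and electrons: Sc^3+ (Z=21, 18 e⁻), La^3+ (Z=57, 54 e⁻), Ba^2+ (Z=56, 54 e⁻), Te^2- (Z=52, 54 e⁻). Sc^3+ < La^3+ (same group, 2 shells fewer); La^3+ < Ba^2+ (both 54 e⁻, Z=57>56); Ba^2+ < Te^2- (isoelectronic, higher Z=56 is smaller).

Te^2- > Ba^2+ > La^3+ > Sc^3+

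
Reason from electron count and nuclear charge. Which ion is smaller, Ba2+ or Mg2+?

All are in the same group with charge +2. Radius grows down the group as n (the outermost shell) increases.

Mg2+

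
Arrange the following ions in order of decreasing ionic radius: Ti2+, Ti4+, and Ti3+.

These are all Ti ions. Removing more electrons (higher positive charge) pulls the remaining electrons in closer, so Ti4+ is smallest and Ti2+ is largest.

Ti2+ > Ti3+ > Ti4+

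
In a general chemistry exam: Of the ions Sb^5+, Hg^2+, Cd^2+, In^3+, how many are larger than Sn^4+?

Tabulating Z and e⁻: Sb^5+ (Z=51, 46 e⁻), Sn^4+ (Z=50, 46 e⁻), In^3+ (Z=49, 46 e⁻), Cd^2+ (Z=48, 46 e⁻), Hg^2+ (Z=80, 78 e⁻). Sb^5+ < Sn^4+ (both 46 e⁻, Z=51>50); Sn^4+ < In^3+ (both 46 e⁻, Z=50>49); In^3+ < Cd^2+ (isoelectronic, higher Z=49 is smaller); Cd^2+ < Hg^2+ (same group, 1 shell fewer).
Overall: Sb^5+ < Sn^4+ < In^3+ < Cd^2+ < Hg^2+. Sn^4+ has 1 below it and 3 above. That's 3.

3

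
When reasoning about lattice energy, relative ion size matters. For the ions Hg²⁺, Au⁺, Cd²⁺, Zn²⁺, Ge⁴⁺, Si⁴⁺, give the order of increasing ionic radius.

Si⁴⁺ < Ge⁴⁺ < Zn²⁺ < Cd²⁺ < Hg²⁺ < Au⁺

Tabulating Z and e⁻: Si⁴⁺: 10 e⁻, Z=14, Ge⁴⁺: 28 e⁻, Z=32, Zn²⁺: 28 e⁻, Z=30, Cd²⁺: 46 e⁻, Z=48, Hg²⁺: 78 e⁻, Z=80, Au⁺: 78 e⁻, Z=79. Si⁴⁺ < Ge⁴⁺ (same group, 1 shell fewer); Ge⁴⁺ < Zn²⁺ (both 28 e⁻, Z=32>30); Zn²⁺ < Cd²⁺ (same group, 1 shell fewer); Cd²⁺ < Hg²⁺ (same group, period 5 vs 6); Hg²⁺ < Au⁺ (both 78 e⁻, Z=80>79).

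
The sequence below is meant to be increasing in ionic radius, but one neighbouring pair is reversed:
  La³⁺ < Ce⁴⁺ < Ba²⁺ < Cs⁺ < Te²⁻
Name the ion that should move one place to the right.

La³⁺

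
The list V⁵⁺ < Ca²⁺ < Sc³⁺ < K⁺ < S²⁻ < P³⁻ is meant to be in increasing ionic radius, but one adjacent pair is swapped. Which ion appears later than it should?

The pair Ca²⁺, Sc³⁺ is the wrong way round — they are isoelectronic (18 e⁻) and Sc has more protons than Ca (21 vs 20), making Sc³⁺ smaller. All other adjacent pairs agree with periodic trends, so Sc³⁺ is the misplaced ion.

Sc³⁺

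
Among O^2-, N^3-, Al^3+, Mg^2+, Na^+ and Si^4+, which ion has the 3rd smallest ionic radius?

These species are isoelectronic with 10 electrons. The only difference is the number of protons: Si^4+ (Z=14), Al^3+ (Z=13), Mg^2+ (Z=12), Na^+ (Z=11), O^2- (Z=8), N^3- (Z=7). The strongest nuclear pull (Si^4+) gives the smallest ion.
So the order is Si^4+ < Al^3+ < Mg^2+ < Na^+ < O^2- < N^3-; the 3rd-smallest ion is Mg^2+.

Mg^2+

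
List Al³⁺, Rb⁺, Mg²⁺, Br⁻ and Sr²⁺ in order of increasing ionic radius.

Al³⁺ < Mg²⁺ < Sr²⁺ < Rb⁺ < Br⁻

First list Z and electron count for each: Al³⁺ (Z=13, 10 e⁻), Mg²⁺ (Z=12, 10 e⁻), Sr²⁺ (Z=38, 36 e⁻), Rb⁺ (Z=37, 36 e⁻), Br⁻ (Z=35, 36 e⁻). Al³⁺ < Mg²⁺ (both 10 e⁻, Z=13>12); Mg²⁺ < Sr²⁺ (same group, 2 shells fewer); Sr²⁺ < Rb⁺ (isoelectronic, higher Z=38 is smaller); Rb⁺ < Br⁻ (isoelectronic, higher Z=37 is smaller).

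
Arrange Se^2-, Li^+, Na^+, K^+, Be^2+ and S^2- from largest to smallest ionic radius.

Se^2- > S^2- > K^+ > Na^+ > Li^+ > Be^2+

First list Z and electron count for each: Be^2+ has 2 e⁻ (Z=4), Li^+ has 2 e⁻ (Z=3), Na^+ has 10 e⁻ (Z=11), K^+ has 18 e⁻ (Z=19), S^2- has 18 e⁻ (Z=16), Se^2- has 36 e⁻ (Z=34). Be^2+ < Li^+ (both 2 e⁻, Z=4>3); Li^+ < Na^+ (same group, 1 shell fewer); Na^+ < K^+ (same group, period 3 vs 4); K^+ < S^2- (isoelectronic, higher Z=19 is smaller); S^2- < Se^2- (same group, 1 shell fewer).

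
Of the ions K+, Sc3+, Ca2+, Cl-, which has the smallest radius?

Each ion has 18 electrons. The ranking follows nuclear charge in reverse — greater Z gives a smaller radius. Sc3+ (Z=21), Ca2+ (Z=20), K+ (Z=19), Cl- (Z=17).

Sc3+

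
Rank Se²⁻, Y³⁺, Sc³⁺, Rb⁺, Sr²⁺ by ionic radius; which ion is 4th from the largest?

Y³⁺

Tabulating Z and e⁻: Sc³⁺ (Z=21, 18 e⁻), Y³⁺ (Z=39, 36 e⁻), Sr²⁺ (Z=38, 36 e⁻), Rb⁺ (Z=37, 36 e⁻), Se²⁻ (Z=34, 36 e⁻). Sc³⁺ < Y³⁺ (same group, 1 shell fewer); Y³⁺ < Sr²⁺ (isoelectronic, higher Z=39 is smaller); Sr²⁺ < Rb⁺ (both 36 e⁻, Z=38>37); Rb⁺ < Se²⁻ (isoelectronic, higher Z=37 is smaller).
So the order is Sc³⁺ < Y³⁺ < Sr²⁺ < Rb⁺ < Se²⁻; the 4th-largest ion is Y³⁺.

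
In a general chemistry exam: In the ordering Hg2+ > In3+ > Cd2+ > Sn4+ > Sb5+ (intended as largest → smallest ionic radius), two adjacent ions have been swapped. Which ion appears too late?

Cd2+

The pair In3+, Cd2+ is the wrong way round — both have 46 electrons but Z(In)=49 > Z(Cd)=48, so In3+ should be the smaller of the two. All other adjacent pairs agree with periodic trends, so Cd2+ is the misplaced ion.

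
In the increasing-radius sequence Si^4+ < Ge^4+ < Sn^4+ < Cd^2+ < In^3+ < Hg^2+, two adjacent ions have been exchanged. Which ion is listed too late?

The pair Cd^2+, In^3+ is the wrong way round — In^3+ and Cd^2+ share 46 electrons; the higher nuclear charge on In (Z=49) contracts it more, so In^3+ < Cd^2+. All other adjacent pairs agree with periodic trends, so In^3+ is the misplaced ion.

In^3+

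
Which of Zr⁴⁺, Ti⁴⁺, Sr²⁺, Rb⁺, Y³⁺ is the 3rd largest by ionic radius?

Y³⁺

First list Z and electron count for each: Ti⁴⁺: 18 e⁻, Z=22, Zr⁴⁺: 36 e⁻, Z=40, Y³⁺: 36 e⁻, Z=39, Sr²⁺: 36 e⁻, Z=38, Rb⁺: 36 e⁻, Z=37. Ti⁴⁺ < Zr⁴⁺ (same group, period 4 vs 5); Zr⁴⁺ < Y³⁺ (isoelectronic, higher Z=40 is smaller); Y³⁺ < Sr²⁺ (isoelectronic, higher Z=39 is smaller); Sr²⁺ < Rb⁺ (isoelectronic, higher Z=38 is smaller).
Full ascending order: Ti⁴⁺ < Zr⁴⁺ < Y³⁺ < Sr²⁺ < Rb⁺. Counting from the largest, position 3 is Y³⁺.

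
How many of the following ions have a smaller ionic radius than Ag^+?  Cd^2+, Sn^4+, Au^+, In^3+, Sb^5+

4

Sb^5+: 46 e⁻, Z=51, Sn^4+: 46 e⁻, Z=50, In^3+: 46 e⁻, Z=49, Cd^2+: 46 e⁻, Z=48, Ag^+: 46 e⁻, Z=47, Au^+: 78 e⁻, Z=79. Sb^5+ < Sn^4+ (isoelectronic, higher Z=51 is smaller); Sn^4+ < In^3+ (both 46 e⁻, Z=50>49); In^3+ < Cd^2+ (isoelectronic, higher Z=49 is smaller); Cd^2+ < Ag^+ (isoelectronic, higher Z=48 is smaller); Ag^+ < Au^+ (same group, 1 shell fewer).
Relative to Ag^+, the ions that are smaller are Sb^5+, Sn^4+, In^3+, Cd^2+. So 4 are smaller.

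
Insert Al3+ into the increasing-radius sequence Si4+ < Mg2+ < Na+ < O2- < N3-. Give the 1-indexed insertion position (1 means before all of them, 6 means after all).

2

Each ion has 10 electrons. The ranking follows nuclear charge in reverse — greater Z gives a smaller radius. Si4+ (Z=14), Al3+ (Z=13), Mg2+ (Z=12), Na+ (Z=11), O2- (Z=8), N3- (Z=7).
Putting Al3+ in gives Si4+ < Al3+ < Mg2+ < Na+ < O2- < N3-; it lands at slot 2.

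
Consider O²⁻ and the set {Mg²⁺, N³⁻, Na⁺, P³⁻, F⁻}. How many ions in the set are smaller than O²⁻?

Mg²⁺ has 10 e⁻ (Z=12), Na⁺ has 10 e⁻ (Z=11), F⁻ has 10 e⁻ (Z=9), O²⁻ has 10 e⁻ (Z=8), N³⁻ has 10 e⁻ (Z=7), P³⁻ has 18 e⁻ (Z=15). Mg²⁺ < Na⁺ (isoelectronic, higher Z=12 is smaller); Na⁺ < F⁻ (isoelectronic, higher Z=11 is smaller); F⁻ < O²⁻ (isoelectronic, higher Z=9 is smaller); O²⁻ < N³⁻ (isoelectronic, higher Z=8 is smaller); N³⁻ < P³⁻ (same group, 1 shell fewer).
Placing each against O²⁻: smaller — Mg²⁺, Na⁺, F⁻; larger — N³⁻, P³⁻. Count: 3.

3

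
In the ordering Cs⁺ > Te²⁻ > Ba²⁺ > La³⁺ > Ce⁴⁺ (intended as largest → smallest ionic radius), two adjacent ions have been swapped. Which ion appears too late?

Scanning neighbour by neighbour, only Cs⁺/Te²⁻ violates a trend: they are isoelectronic (54 e⁻) and Cs has more protons than Te (55 vs 52), making Cs⁺ smaller. That makes Te²⁻ the one sitting a position late relative to where it belongs.

Te²⁻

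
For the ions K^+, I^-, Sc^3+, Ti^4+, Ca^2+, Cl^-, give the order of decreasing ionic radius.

Work out protons and electrons: Ti^4+: 18 e⁻, Z=22, Sc^3+: 18 e⁻, Z=21, Ca^2+: 18 e⁻, Z=20, K^+: 18 e⁻, Z=19, Cl^-: 18 e⁻, Z=17, I^-: 54 e⁻, Z=53. Ti^4+ < Sc^3+ (both 18 e⁻, Z=22>21); Sc^3+ < Ca^2+ (isoelectronic, higher Z=21 is smaller); Ca^2+ < K^+ (both 18 e⁻, Z=20>19); K^+ < Cl^- (isoelectronic, higher Z=19 is smaller); Cl^- < I^- (same group, 2 shells fewer).

I^- > Cl^- > K^+ > Ca^2+ > Sc^3+ > Ti^4+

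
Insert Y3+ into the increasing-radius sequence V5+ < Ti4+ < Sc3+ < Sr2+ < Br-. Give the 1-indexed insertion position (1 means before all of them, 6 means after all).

4

Tabulating Z and e⁻: V5+ (Z=23, 18 e⁻), Ti4+ (Z=22, 18 e⁻), Sc3+ (Z=21, 18 e⁻), Y3+ (Z=39, 36 e⁻), Sr2+ (Z=38, 36 e⁻), Br- (Z=35, 36 e⁻). V5+ < Ti4+ (isoelectronic, higher Z=23 is smaller); Ti4+ < Sc3+ (isoelectronic, higher Z=22 is smaller); Sc3+ < Y3+ (same group, period 4 vs 5); Y3+ < Sr2+ (isoelectronic, higher Z=39 is smaller); Sr2+ < Br- (both 36 e⁻, Z=38>35).
Putting Y3+ in gives V5+ < Ti4+ < Sc3+ < Y3+ < Sr2+ < Br-; it lands at slot 4.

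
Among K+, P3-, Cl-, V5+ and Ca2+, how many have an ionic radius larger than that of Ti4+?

Isoelectronic series (18 e⁻ each). Size is set by nuclear charge: more protons means a smaller ion. V5+ (Z=23), Ti4+ (Z=22), Ca2+ (Z=20), K+ (Z=19), Cl- (Z=17), P3- (Z=15).
Ordering all of them (including Ti4+) by radius gives V5+ < Ti4+ < Ca2+ < K+ < Cl- < P3-. That's 4.

4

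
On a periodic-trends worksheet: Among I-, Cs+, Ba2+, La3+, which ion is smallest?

These species are isoelectronic with 54 electrons. The only difference is the number of protons: La3+ (Z=57), Ba2+ (Z=56), Cs+ (Z=55), I- (Z=53). The strongest nuclear pull (La3+) gives the smallest ion.

La3+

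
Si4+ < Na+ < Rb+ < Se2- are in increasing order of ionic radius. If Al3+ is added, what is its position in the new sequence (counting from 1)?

2

Electron counts and nuclear charges: Si4+: 10 e⁻, Z=14, Al3+: 10 e⁻, Z=13, Na+: 10 e⁻, Z=11, Rb+: 36 e⁻, Z=37, Se2-: 36 e⁻, Z=34. Si4+ < Al3+ (isoelectronic, higher Z=14 is smaller); Al3+ < Na+ (isoelectronic, higher Z=13 is smaller); Na+ < Rb+ (same group, period 3 vs 5); Rb+ < Se2- (isoelectronic, higher Z=37 is smaller).
Merged order: Si4+ < Al3+ < Na+ < Rb+ < Se2- — Al3+ is number 2.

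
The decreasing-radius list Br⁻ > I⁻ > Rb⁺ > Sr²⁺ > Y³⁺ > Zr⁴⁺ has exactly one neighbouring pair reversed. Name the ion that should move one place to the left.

I⁻

Scanning neighbour by neighbour, only Br⁻/I⁻ violates a trend: Br⁻ and I⁻ are in one column with the same charge; the lighter period-4 ion has one fewer shell and is smaller. That makes I⁻ the one sitting a position late relative to where it belongs.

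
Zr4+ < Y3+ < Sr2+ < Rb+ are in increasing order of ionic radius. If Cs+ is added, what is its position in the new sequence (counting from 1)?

First list Z and electron count for each: Zr4+ has 36 e⁻ (Z=40), Y3+ has 36 e⁻ (Z=39), Sr2+ has 36 e⁻ (Z=38), Rb+ has 36 e⁻ (Z=37), Cs+ has 54 e⁻ (Z=55). Zr4+ < Y3+ (isoelectronic, higher Z=40 is smaller); Y3+ < Sr2+ (both 36 e⁻, Z=39>38); Sr2+ < Rb+ (isoelectronic, higher Z=38 is smaller); Rb+ < Cs+ (same group, period 5 vs 6).
The complete sequence is Zr4+ < Y3+ < Sr2+ < Rb+ < Cs+. Cs+ sits at position 5.

5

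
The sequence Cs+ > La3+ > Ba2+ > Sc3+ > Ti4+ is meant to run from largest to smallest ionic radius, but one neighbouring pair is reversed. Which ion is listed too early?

La3+

The pair La3+, Ba2+ is the wrong way round — both have 54 electrons but Z(La)=57 > Z(Ba)=56, so La3+ should be the smaller of the two. All other adjacent pairs agree with periodic trends, so La3+ is the misplaced ion.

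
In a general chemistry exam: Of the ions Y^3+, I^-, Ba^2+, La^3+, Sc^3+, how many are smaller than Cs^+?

Tabulating Z and e⁻: Sc^3+ has 18 e⁻ (Z=21), Y^3+ has 36 e⁻ (Z=39), La^3+ has 54 e⁻ (Z=57), Ba^2+ has 54 e⁻ (Z=56), Cs^+ has 54 e⁻ (Z=55), I^- has 54 e⁻ (Z=53). Sc^3+ < Y^3+ (same group, 1 shell fewer); Y^3+ < La^3+ (same group, 1 shell fewer); La^3+ < Ba^2+ (isoelectronic, higher Z=57 is smaller); Ba^2+ < Cs^+ (both 54 e⁻, Z=56>55); Cs^+ < I^- (both 54 e⁻, Z=55>53).
Ordering all of them (including Cs^+) by radius gives Sc^3+ < Y^3+ < La^3+ < Ba^2+ < Cs^+ < I^-. So 4 are smaller.

4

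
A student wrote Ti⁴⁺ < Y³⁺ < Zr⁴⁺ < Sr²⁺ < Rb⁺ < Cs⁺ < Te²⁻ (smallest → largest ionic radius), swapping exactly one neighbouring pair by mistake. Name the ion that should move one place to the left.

The pair Y³⁺, Zr⁴⁺ is the wrong way round — Zr⁴⁺ and Y³⁺ share 36 electrons; the higher nuclear charge on Zr (Z=40) contracts it more, so Zr⁴⁺ < Y³⁺. All other adjacent pairs agree with periodic trends, so Zr⁴⁺ is the misplaced ion.

Zr⁴⁺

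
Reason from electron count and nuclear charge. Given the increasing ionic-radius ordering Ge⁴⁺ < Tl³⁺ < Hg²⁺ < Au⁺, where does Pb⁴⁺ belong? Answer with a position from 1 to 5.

First list Z and electron count for each: Ge⁴⁺ has 28 e⁻ (Z=32), Pb⁴⁺ has 78 e⁻ (Z=82), Tl³⁺ has 78 e⁻ (Z=81), Hg²⁺ has 78 e⁻ (Z=80), Au⁺ has 78 e⁻ (Z=79). Ge⁴⁺ < Pb⁴⁺ (same group, 2 shells fewer); Pb⁴⁺ < Tl³⁺ (isoelectronic, higher Z=82 is smaller); Tl³⁺ < Hg²⁺ (both 78 e⁻, Z=81>80); Hg²⁺ < Au⁺ (isoelectronic, higher Z=80 is smaller).
Merged order: Ge⁴⁺ < Pb⁴⁺ < Tl³⁺ < Hg²⁺ < Au⁺ — Pb⁴⁺ is number 2.

2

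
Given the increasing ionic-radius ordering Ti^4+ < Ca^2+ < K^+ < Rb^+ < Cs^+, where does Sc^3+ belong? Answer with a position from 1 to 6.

2

Ti^4+: 18 e⁻, Z=22, Sc^3+: 18 e⁻, Z=21, Ca^2+: 18 e⁻, Z=20, K^+: 18 e⁻, Z=19, Rb^+: 36 e⁻, Z=37, Cs^+: 54 e⁻, Z=55. Ti^4+ < Sc^3+ (both 18 e⁻, Z=22>21); Sc^3+ < Ca^2+ (isoelectronic, higher Z=21 is smaller); Ca^2+ < K^+ (both 18 e⁻, Z=20>19); K^+ < Rb^+ (same group, period 4 vs 5); Rb^+ < Cs^+ (same group, 1 shell fewer).
The complete sequence is Ti^4+ < Sc^3+ < Ca^2+ < K^+ < Rb^+ < Cs^+. Sc^3+ sits at position 2.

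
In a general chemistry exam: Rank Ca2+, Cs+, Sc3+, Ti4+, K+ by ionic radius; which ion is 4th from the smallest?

K+

Tabulating Z and e⁻: Ti4+ has 18 e⁻ (Z=22), Sc3+ has 18 e⁻ (Z=21), Ca2+ has 18 e⁻ (Z=20), K+ has 18 e⁻ (Z=19), Cs+ has 54 e⁻ (Z=55). Ti4+ < Sc3+ (isoelectronic, higher Z=22 is smaller); Sc3+ < Ca2+ (isoelectronic, higher Z=21 is smaller); Ca2+ < K+ (isoelectronic, higher Z=20 is smaller); K+ < Cs+ (same group, 2 shells fewer).
So the order is Ti4+ < Sc3+ < Ca2+ < K+ < Cs+; the 4th-smallest ion is K+.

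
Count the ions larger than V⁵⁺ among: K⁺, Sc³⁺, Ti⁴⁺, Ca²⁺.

All of these have 18 electrons (isoelectronic). With the same electron cloud, the ion with the most protons pulls it in tightest. Nuclear charges: V⁵⁺ (Z=23), Ti⁴⁺ (Z=22), Sc³⁺ (Z=21), Ca²⁺ (Z=20), K⁺ (Z=19). Highest Z is smallest.
Relative to V⁵⁺, the ions that are larger are Ti⁴⁺, Sc³⁺, Ca²⁺, K⁺. Count: 4.

4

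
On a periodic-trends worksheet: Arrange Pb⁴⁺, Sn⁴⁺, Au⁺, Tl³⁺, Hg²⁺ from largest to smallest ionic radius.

Au⁺ > Hg²⁺ > Tl³⁺ > Pb⁴⁺ > Sn⁴⁺

First list Z and electron count for each: Sn⁴⁺ (Z=50, 46 e⁻), Pb⁴⁺ (Z=82, 78 e⁻), Tl³⁺ (Z=81, 78 e⁻), Hg²⁺ (Z=80, 78 e⁻), Au⁺ (Z=79, 78 e⁻). Sn⁴⁺ < Pb⁴⁺ (same group, period 5 vs 6); Pb⁴⁺ < Tl³⁺ (both 78 e⁻, Z=82>81); Tl³⁺ < Hg²⁺ (isoelectronic, higher Z=81 is smaller); Hg²⁺ < Au⁺ (both 78 e⁻, Z=80>79).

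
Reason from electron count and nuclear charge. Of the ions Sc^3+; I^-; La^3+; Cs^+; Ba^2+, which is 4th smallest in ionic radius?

Cs^+

Electron counts and nuclear charges: Sc^3+ has 18 e⁻ (Z=21), La^3+ has 54 e⁻ (Z=57), Ba^2+ has 54 e⁻ (Z=56), Cs^+ has 54 e⁻ (Z=55), I^- has 54 e⁻ (Z=53). Sc^3+ < La^3+ (same group, 2 shells fewer); La^3+ < Ba^2+ (both 54 e⁻, Z=57>56); Ba^2+ < Cs^+ (isoelectronic, higher Z=56 is smaller); Cs^+ < I^- (isoelectronic, higher Z=55 is smaller).
Full ascending order: Sc^3+ < La^3+ < Ba^2+ < Cs^+ < I^-. Counting from the smallest, position 4 is Cs^+.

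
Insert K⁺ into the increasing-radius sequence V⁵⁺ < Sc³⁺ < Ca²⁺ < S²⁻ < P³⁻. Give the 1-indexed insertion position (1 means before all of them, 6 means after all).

These species are isoelectronic with 18 electrons. The only difference is the number of protons: V⁵⁺ (Z=23), Sc³⁺ (Z=21), Ca²⁺ (Z=20), K⁺ (Z=19), S²⁻ (Z=16), P³⁻ (Z=15). The strongest nuclear pull (V⁵⁺) gives the smallest ion.
With K⁺ included the full order is V⁵⁺ < Sc³⁺ < Ca²⁺ < K⁺ < S²⁻ < P³⁻, so it takes position 4.

4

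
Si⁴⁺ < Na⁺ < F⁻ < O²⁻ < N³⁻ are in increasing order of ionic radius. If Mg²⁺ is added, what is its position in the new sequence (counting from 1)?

2

All of these have 10 electrons (isoelectronic). With the same electron cloud, the ion with the most protons pulls it in tightest. Nuclear charges: Si⁴⁺ (Z=14), Mg²⁺ (Z=12), Na⁺ (Z=11), F⁻ (Z=9), O²⁻ (Z=8), N³⁻ (Z=7). Highest Z is smallest.
Putting Mg²⁺ in gives Si⁴⁺ < Mg²⁺ < Na⁺ < F⁻ < O²⁻ < N³⁻; it lands at slot 2.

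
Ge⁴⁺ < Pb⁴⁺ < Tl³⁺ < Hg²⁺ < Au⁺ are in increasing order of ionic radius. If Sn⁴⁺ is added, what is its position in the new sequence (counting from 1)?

2

Ge⁴⁺: 28 e⁻, Z=32, Sn⁴⁺: 46 e⁻, Z=50, Pb⁴⁺: 78 e⁻, Z=82, Tl³⁺: 78 e⁻, Z=81, Hg²⁺: 78 e⁻, Z=80, Au⁺: 78 e⁻, Z=79. Ge⁴⁺ < Sn⁴⁺ (same group, 1 shell fewer); Sn⁴⁺ < Pb⁴⁺ (same group, 1 shell fewer); Pb⁴⁺ < Tl³⁺ (both 78 e⁻, Z=82>81); Tl³⁺ < Hg²⁺ (both 78 e⁻, Z=81>80); Hg²⁺ < Au⁺ (both 78 e⁻, Z=80>79).
With Sn⁴⁺ included the full order is Ge⁴⁺ < Sn⁴⁺ < Pb⁴⁺ < Tl³⁺ < Hg²⁺ < Au⁺, so it takes position 2.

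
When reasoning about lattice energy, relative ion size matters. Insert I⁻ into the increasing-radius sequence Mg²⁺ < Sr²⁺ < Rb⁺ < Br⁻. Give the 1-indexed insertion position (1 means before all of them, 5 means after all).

Tabulating Z and e⁻: Mg²⁺ has 10 e⁻ (Z=12), Sr²⁺ has 36 e⁻ (Z=38), Rb⁺ has 36 e⁻ (Z=37), Br⁻ has 36 e⁻ (Z=35), I⁻ has 54 e⁻ (Z=53). Mg²⁺ < Sr²⁺ (same group, period 3 vs 5); Sr²⁺ < Rb⁺ (both 36 e⁻, Z=38>37); Rb⁺ < Br⁻ (both 36 e⁻, Z=37>35); Br⁻ < I⁻ (same group, period 4 vs 5).
Merged order: Mg²⁺ < Sr²⁺ < Rb⁺ < Br⁻ < I⁻ — I⁻ is number 5.

5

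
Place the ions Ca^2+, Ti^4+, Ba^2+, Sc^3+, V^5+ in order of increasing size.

V^5+ < Ti^4+ < Sc^3+ < Ca^2+ < Ba^2+

V^5+ has 18 e⁻ (Z=23), Ti^4+ has 18 e⁻ (Z=22), Sc^3+ has 18 e⁻ (Z=21), Ca^2+ has 18 e⁻ (Z=20), Ba^2+ has 54 e⁻ (Z=56). V^5+ < Ti^4+ (both 18 e⁻, Z=23>22); Ti^4+ < Sc^3+ (both 18 e⁻, Z=22>21); Sc^3+ < Ca^2+ (both 18 e⁻, Z=21>20); Ca^2+ < Ba^2+ (same group, 2 shells fewer).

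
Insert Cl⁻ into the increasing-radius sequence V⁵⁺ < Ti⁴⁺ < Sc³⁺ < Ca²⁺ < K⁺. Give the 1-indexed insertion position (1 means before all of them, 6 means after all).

Isoelectronic series (18 e⁻ each). Size is set by nuclear charge: more protons means a smaller ion. V⁵⁺ (Z=23), Ti⁴⁺ (Z=22), Sc³⁺ (Z=21), Ca²⁺ (Z=20), K⁺ (Z=19), Cl⁻ (Z=17).
With Cl⁻ included the full order is V⁵⁺ < Ti⁴⁺ < Sc³⁺ < Ca²⁺ < K⁺ < Cl⁻, so it takes position 6.

6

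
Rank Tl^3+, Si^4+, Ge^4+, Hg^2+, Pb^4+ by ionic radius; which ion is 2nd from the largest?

Work out protons and electrons: Si^4+ has 10 e⁻ (Z=14), Ge^4+ has 28 e⁻ (Z=32), Pb^4+ has 78 e⁻ (Z=82), Tl^3+ has 78 e⁻ (Z=81), Hg^2+ has 78 e⁻ (Z=80). Si^4+ < Ge^4+ (same group, 1 shell fewer); Ge^4+ < Pb^4+ (same group, 2 shells fewer); Pb^4+ < Tl^3+ (isoelectronic, higher Z=82 is smaller); Tl^3+ < Hg^2+ (both 78 e⁻, Z=81>80).
Ordering: Si^4+ < Ge^4+ < Pb^4+ < Tl^3+ < Hg^2+. The 2nd largest is Tl^3+.

Tl^3+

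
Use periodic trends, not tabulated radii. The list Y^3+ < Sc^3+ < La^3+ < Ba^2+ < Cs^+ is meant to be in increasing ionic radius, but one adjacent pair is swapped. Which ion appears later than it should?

Check each adjacent pair. Y^3+ and Sc^3+ are reversed: same group and charge — period 4 sits above period 5, so Sc^3+ is smaller. No other neighbouring pair contradicts the periodic trends, so Sc^3+ is the ion listed too late.

Sc^3+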